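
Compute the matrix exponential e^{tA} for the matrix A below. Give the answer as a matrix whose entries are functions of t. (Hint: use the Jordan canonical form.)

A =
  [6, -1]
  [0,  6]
e^{tA} =
  [exp(6*t), -t*exp(6*t)]
  [0, exp(6*t)]

Strategy: write A = P · J · P⁻¹ where J is a Jordan canonical form, so e^{tA} = P · e^{tJ} · P⁻¹, and e^{tJ} can be computed block-by-block.

A has Jordan form
J =
  [6, 1]
  [0, 6]
(up to reordering of blocks).

Per-block formulas:
  For a 2×2 Jordan block J_2(6): exp(t · J_2(6)) = e^(6t)·(I + t·N), where N is the 2×2 nilpotent shift.

After assembling e^{tJ} and conjugating by P, we get:

e^{tA} =
  [exp(6*t), -t*exp(6*t)]
  [0, exp(6*t)]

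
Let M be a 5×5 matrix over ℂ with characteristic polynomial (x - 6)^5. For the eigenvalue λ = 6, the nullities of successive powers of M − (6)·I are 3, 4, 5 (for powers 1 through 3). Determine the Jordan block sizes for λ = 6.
Block sizes for λ = 6: [3, 1, 1]

From the dimensions of kernels of powers, the number of Jordan blocks of size at least j is d_j − d_{j−1} where d_j = dim ker(N^j) (with d_0 = 0). Computing the differences gives [3, 1, 1].
The number of blocks of size exactly k is (#blocks of size ≥ k) − (#blocks of size ≥ k + 1), so the partition is: 2 block(s) of size 1, 1 block(s) of size 3.
In nonincreasing order the block sizes are [3, 1, 1].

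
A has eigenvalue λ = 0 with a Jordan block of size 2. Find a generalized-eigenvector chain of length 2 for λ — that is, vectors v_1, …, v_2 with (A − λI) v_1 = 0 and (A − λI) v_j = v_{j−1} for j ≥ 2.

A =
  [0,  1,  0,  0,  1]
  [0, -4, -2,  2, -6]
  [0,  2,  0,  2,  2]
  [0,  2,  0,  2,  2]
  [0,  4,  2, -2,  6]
A Jordan chain for λ = 0 of length 2:
v_1 = (1, 0, 0, 0, 0)ᵀ
v_2 = (0, 1, -3, -1, 0)ᵀ

Let N = A − (0)·I. We want v_2 with N^2 v_2 = 0 but N^1 v_2 ≠ 0; then v_{j-1} := N · v_j for j = 2, …, 2.

Pick v_2 = (0, 1, -3, -1, 0)ᵀ.
Then v_1 = N · v_2 = (1, 0, 0, 0, 0)ᵀ.

Sanity check: (A − (0)·I) v_1 = (0, 0, 0, 0, 0)ᵀ = 0. ✓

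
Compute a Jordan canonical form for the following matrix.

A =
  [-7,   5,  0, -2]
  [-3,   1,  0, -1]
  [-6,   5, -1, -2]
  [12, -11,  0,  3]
J_3(-1) ⊕ J_1(-1)

The characteristic polynomial is
  det(x·I − A) = x^4 + 4*x^3 + 6*x^2 + 4*x + 1 = (x + 1)^4

Eigenvalues and multiplicities (the geometric multiplicity of λ is n − rank(A − λI), which equals the number of Jordan blocks for λ):
  λ = -1: algebraic multiplicity = 4, geometric multiplicity = 2

Determining the block sizes for each eigenvalue:
  λ = -1: with am = 4 and gm = 2, the partition is not yet determined (e.g. several partitions of 4 into 2 parts exist). Let N = A − (-1)·I. Computing rank(N^1) = 2, rank(N^2) = 1, rank(N^3) = 0; the number of blocks of size ≥ j is rank(N^{j−1}) − rank(N^j), giving [2, 1, 1]. So we have 1 block(s) of size 3, 1 block(s) of size 1 → block sizes [3, 1]

Assembling the blocks gives a Jordan form
J =
  [-1,  1,  0,  0]
  [ 0, -1,  1,  0]
  [ 0,  0, -1,  0]
  [ 0,  0,  0, -1]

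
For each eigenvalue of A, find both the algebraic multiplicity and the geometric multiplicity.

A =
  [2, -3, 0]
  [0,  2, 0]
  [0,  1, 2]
λ = 2: alg = 3, geom = 2

Step 1 — factor the characteristic polynomial to read off the algebraic multiplicities:
  χ_A(x) = (x - 2)^3

Step 2 — compute geometric multiplicities via the rank-nullity identity g(λ) = n − rank(A − λI):
  rank(A − (2)·I) = 1, so dim ker(A − (2)·I) = n − 1 = 2

Summary:
  λ = 2: algebraic multiplicity = 3, geometric multiplicity = 2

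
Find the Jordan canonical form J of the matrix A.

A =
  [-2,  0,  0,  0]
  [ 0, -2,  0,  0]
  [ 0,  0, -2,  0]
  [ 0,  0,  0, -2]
J_1(-2) ⊕ J_1(-2) ⊕ J_1(-2) ⊕ J_1(-2)

The characteristic polynomial is
  det(x·I − A) = x^4 + 8*x^3 + 24*x^2 + 32*x + 16 = (x + 2)^4

Eigenvalues and multiplicities (the geometric multiplicity of λ is n − rank(A − λI), which equals the number of Jordan blocks for λ):
  λ = -2: algebraic multiplicity = 4, geometric multiplicity = 4

Determining the block sizes for each eigenvalue:
  λ = -2: gm = am = 4, so every block has size 1 → block sizes [1, 1, 1, 1]

Assembling the blocks gives a Jordan form
J =
  [-2,  0,  0,  0]
  [ 0, -2,  0,  0]
  [ 0,  0, -2,  0]
  [ 0,  0,  0, -2]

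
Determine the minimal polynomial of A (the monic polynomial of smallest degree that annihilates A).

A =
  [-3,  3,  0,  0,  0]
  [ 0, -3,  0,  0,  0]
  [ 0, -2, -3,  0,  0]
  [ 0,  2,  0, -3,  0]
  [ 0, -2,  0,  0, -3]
x^2 + 6*x + 9

The characteristic polynomial is χ_A(x) = (x + 3)^5, so the eigenvalues are known. The minimal polynomial is
  m_A(x) = Π_λ (x − λ)^{k_λ}
where k_λ is the size of the *largest* Jordan block for λ (equivalently, the smallest k with (A − λI)^k v = 0 for every generalised eigenvector v of λ).

  λ = -3: largest Jordan block has size 2, contributing (x + 3)^2

So m_A(x) = (x + 3)^2 = x^2 + 6*x + 9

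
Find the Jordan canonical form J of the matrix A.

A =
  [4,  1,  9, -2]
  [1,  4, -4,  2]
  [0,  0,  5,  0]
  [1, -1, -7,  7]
J_3(5) ⊕ J_1(5)

The characteristic polynomial is
  det(x·I − A) = x^4 - 20*x^3 + 150*x^2 - 500*x + 625 = (x - 5)^4

Eigenvalues and multiplicities (the geometric multiplicity of λ is n − rank(A − λI), which equals the number of Jordan blocks for λ):
  λ = 5: algebraic multiplicity = 4, geometric multiplicity = 2

Determining the block sizes for each eigenvalue:
  λ = 5: with am = 4 and gm = 2, the partition is not yet determined (e.g. several partitions of 4 into 2 parts exist). Let N = A − (5)·I. Computing rank(N^1) = 2, rank(N^2) = 1, rank(N^3) = 0; the number of blocks of size ≥ j is rank(N^{j−1}) − rank(N^j), giving [2, 1, 1]. So we have 1 block(s) of size 3, 1 block(s) of size 1 → block sizes [3, 1]

Assembling the blocks gives a Jordan form
J =
  [5, 1, 0, 0]
  [0, 5, 1, 0]
  [0, 0, 5, 0]
  [0, 0, 0, 5]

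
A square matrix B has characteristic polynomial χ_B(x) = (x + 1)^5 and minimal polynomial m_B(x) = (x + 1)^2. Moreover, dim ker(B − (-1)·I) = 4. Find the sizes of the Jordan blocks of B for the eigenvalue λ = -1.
Block sizes for λ = -1: [2, 1, 1, 1]

Step 1 — from the characteristic polynomial, algebraic multiplicity of λ = -1 is 5. From dim ker(B − (-1)·I) = 4, there are exactly 4 Jordan blocks for λ = -1.
Step 2 — from the minimal polynomial, the factor (x + 1)^2 tells us the largest block for λ = -1 has size 2.
Step 3 — with total size 5, 4 blocks, and largest block 2, the block sizes (in nonincreasing order) are [2, 1, 1, 1].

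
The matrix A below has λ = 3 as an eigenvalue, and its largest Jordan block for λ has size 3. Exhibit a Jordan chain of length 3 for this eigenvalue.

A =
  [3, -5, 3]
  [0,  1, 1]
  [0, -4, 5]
A Jordan chain for λ = 3 of length 3:
v_1 = (-2, 0, 0)ᵀ
v_2 = (-5, -2, -4)ᵀ
v_3 = (0, 1, 0)ᵀ

Let N = A − (3)·I. We want v_3 with N^3 v_3 = 0 but N^2 v_3 ≠ 0; then v_{j-1} := N · v_j for j = 3, …, 2.

Pick v_3 = (0, 1, 0)ᵀ.
Then v_2 = N · v_3 = (-5, -2, -4)ᵀ.
Then v_1 = N · v_2 = (-2, 0, 0)ᵀ.

Sanity check: (A − (3)·I) v_1 = (0, 0, 0)ᵀ = 0. ✓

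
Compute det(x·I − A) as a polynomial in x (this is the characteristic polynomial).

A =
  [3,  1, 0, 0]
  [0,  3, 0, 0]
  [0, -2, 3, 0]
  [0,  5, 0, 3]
x^4 - 12*x^3 + 54*x^2 - 108*x + 81

Expanding det(x·I − A) (e.g. by cofactor expansion or by noting that A is similar to its Jordan form J, which has the same characteristic polynomial as A) gives
  χ_A(x) = x^4 - 12*x^3 + 54*x^2 - 108*x + 81
which factors as (x - 3)^4. The eigenvalues (with algebraic multiplicities) are λ = 3 with multiplicity 4.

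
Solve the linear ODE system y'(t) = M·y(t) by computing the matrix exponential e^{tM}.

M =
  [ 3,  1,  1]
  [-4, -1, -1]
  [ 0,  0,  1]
e^{tM} =
  [2*t*exp(t) + exp(t), t*exp(t), t^2*exp(t)/2 + t*exp(t)]
  [-4*t*exp(t), -2*t*exp(t) + exp(t), -t^2*exp(t) - t*exp(t)]
  [0, 0, exp(t)]

Strategy: write M = P · J · P⁻¹ where J is a Jordan canonical form, so e^{tM} = P · e^{tJ} · P⁻¹, and e^{tJ} can be computed block-by-block.

M has Jordan form
J =
  [1, 1, 0]
  [0, 1, 1]
  [0, 0, 1]
(up to reordering of blocks).

Per-block formulas:
  For a 3×3 Jordan block J_3(1): exp(t · J_3(1)) = e^(1t)·(I + t·N + (t^2/2)·N^2), where N is the 3×3 nilpotent shift.

After assembling e^{tJ} and conjugating by P, we get:

e^{tM} =
  [2*t*exp(t) + exp(t), t*exp(t), t^2*exp(t)/2 + t*exp(t)]
  [-4*t*exp(t), -2*t*exp(t) + exp(t), -t^2*exp(t) - t*exp(t)]
  [0, 0, exp(t)]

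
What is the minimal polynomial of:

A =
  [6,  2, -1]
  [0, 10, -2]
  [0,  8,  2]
x^2 - 12*x + 36

The characteristic polynomial is χ_A(x) = (x - 6)^3, so the eigenvalues are known. The minimal polynomial is
  m_A(x) = Π_λ (x − λ)^{k_λ}
where k_λ is the size of the *largest* Jordan block for λ (equivalently, the smallest k with (A − λI)^k v = 0 for every generalised eigenvector v of λ).

  λ = 6: largest Jordan block has size 2, contributing (x − 6)^2

So m_A(x) = (x - 6)^2 = x^2 - 12*x + 36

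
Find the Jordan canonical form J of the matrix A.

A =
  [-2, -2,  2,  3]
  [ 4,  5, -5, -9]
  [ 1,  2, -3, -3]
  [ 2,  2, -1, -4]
J_3(-1) ⊕ J_1(-1)

The characteristic polynomial is
  det(x·I − A) = x^4 + 4*x^3 + 6*x^2 + 4*x + 1 = (x + 1)^4

Eigenvalues and multiplicities (the geometric multiplicity of λ is n − rank(A − λI), which equals the number of Jordan blocks for λ):
  λ = -1: algebraic multiplicity = 4, geometric multiplicity = 2

Determining the block sizes for each eigenvalue:
  λ = -1: with am = 4 and gm = 2, the partition is not yet determined (e.g. several partitions of 4 into 2 parts exist). Let N = A − (-1)·I. Computing rank(N^1) = 2, rank(N^2) = 1, rank(N^3) = 0; the number of blocks of size ≥ j is rank(N^{j−1}) − rank(N^j), giving [2, 1, 1]. So we have 1 block(s) of size 3, 1 block(s) of size 1 → block sizes [3, 1]

Assembling the blocks gives a Jordan form
J =
  [-1,  1,  0,  0]
  [ 0, -1,  1,  0]
  [ 0,  0, -1,  0]
  [ 0,  0,  0, -1]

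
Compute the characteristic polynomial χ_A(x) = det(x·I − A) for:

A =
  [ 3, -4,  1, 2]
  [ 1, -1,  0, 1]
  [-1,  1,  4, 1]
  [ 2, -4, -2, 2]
x^4 - 8*x^3 + 24*x^2 - 32*x + 16

Expanding det(x·I − A) (e.g. by cofactor expansion or by noting that A is similar to its Jordan form J, which has the same characteristic polynomial as A) gives
  χ_A(x) = x^4 - 8*x^3 + 24*x^2 - 32*x + 16
which factors as (x - 2)^4. The eigenvalues (with algebraic multiplicities) are λ = 2 with multiplicity 4.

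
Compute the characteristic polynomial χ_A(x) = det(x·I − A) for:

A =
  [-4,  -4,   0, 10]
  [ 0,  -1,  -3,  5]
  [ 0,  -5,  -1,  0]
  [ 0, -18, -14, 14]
x^4 - 8*x^3 + 128*x - 256

Expanding det(x·I − A) (e.g. by cofactor expansion or by noting that A is similar to its Jordan form J, which has the same characteristic polynomial as A) gives
  χ_A(x) = x^4 - 8*x^3 + 128*x - 256
which factors as (x - 4)^3*(x + 4). The eigenvalues (with algebraic multiplicities) are λ = -4 with multiplicity 1, λ = 4 with multiplicity 3.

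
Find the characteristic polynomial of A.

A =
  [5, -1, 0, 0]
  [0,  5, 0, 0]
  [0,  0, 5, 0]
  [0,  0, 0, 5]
x^4 - 20*x^3 + 150*x^2 - 500*x + 625

Expanding det(x·I − A) (e.g. by cofactor expansion or by noting that A is similar to its Jordan form J, which has the same characteristic polynomial as A) gives
  χ_A(x) = x^4 - 20*x^3 + 150*x^2 - 500*x + 625
which factors as (x - 5)^4. The eigenvalues (with algebraic multiplicities) are λ = 5 with multiplicity 4.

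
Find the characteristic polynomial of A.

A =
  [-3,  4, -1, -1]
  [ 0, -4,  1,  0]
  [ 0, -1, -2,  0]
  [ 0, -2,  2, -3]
x^4 + 12*x^3 + 54*x^2 + 108*x + 81

Expanding det(x·I − A) (e.g. by cofactor expansion or by noting that A is similar to its Jordan form J, which has the same characteristic polynomial as A) gives
  χ_A(x) = x^4 + 12*x^3 + 54*x^2 + 108*x + 81
which factors as (x + 3)^4. The eigenvalues (with algebraic multiplicities) are λ = -3 with multiplicity 4.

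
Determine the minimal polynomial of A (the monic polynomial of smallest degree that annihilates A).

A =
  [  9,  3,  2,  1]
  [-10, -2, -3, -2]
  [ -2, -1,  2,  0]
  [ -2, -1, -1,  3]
x^2 - 6*x + 9

The characteristic polynomial is χ_A(x) = (x - 3)^4, so the eigenvalues are known. The minimal polynomial is
  m_A(x) = Π_λ (x − λ)^{k_λ}
where k_λ is the size of the *largest* Jordan block for λ (equivalently, the smallest k with (A − λI)^k v = 0 for every generalised eigenvector v of λ).

  λ = 3: largest Jordan block has size 2, contributing (x − 3)^2

So m_A(x) = (x - 3)^2 = x^2 - 6*x + 9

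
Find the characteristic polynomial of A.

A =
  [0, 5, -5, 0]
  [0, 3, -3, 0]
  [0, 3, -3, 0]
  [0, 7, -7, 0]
x^4

Expanding det(x·I − A) (e.g. by cofactor expansion or by noting that A is similar to its Jordan form J, which has the same characteristic polynomial as A) gives
  χ_A(x) = x^4
which factors as x^4. The eigenvalues (with algebraic multiplicities) are λ = 0 with multiplicity 4.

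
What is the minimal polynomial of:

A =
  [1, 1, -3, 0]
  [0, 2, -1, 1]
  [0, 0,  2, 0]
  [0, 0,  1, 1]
x^3 - 4*x^2 + 5*x - 2

The characteristic polynomial is χ_A(x) = (x - 2)^2*(x - 1)^2, so the eigenvalues are known. The minimal polynomial is
  m_A(x) = Π_λ (x − λ)^{k_λ}
where k_λ is the size of the *largest* Jordan block for λ (equivalently, the smallest k with (A − λI)^k v = 0 for every generalised eigenvector v of λ).

  λ = 1: largest Jordan block has size 2, contributing (x − 1)^2
  λ = 2: largest Jordan block has size 1, contributing (x − 2)

So m_A(x) = (x - 2)*(x - 1)^2 = x^3 - 4*x^2 + 5*x - 2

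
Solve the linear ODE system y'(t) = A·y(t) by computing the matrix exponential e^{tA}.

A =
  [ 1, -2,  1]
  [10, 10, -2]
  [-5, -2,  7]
e^{tA} =
  [-5*t*exp(6*t) + exp(6*t), -2*t*exp(6*t), t*exp(6*t)]
  [10*t*exp(6*t), 4*t*exp(6*t) + exp(6*t), -2*t*exp(6*t)]
  [-5*t*exp(6*t), -2*t*exp(6*t), t*exp(6*t) + exp(6*t)]

Strategy: write A = P · J · P⁻¹ where J is a Jordan canonical form, so e^{tA} = P · e^{tJ} · P⁻¹, and e^{tJ} can be computed block-by-block.

A has Jordan form
J =
  [6, 1, 0]
  [0, 6, 0]
  [0, 0, 6]
(up to reordering of blocks).

Per-block formulas:
  For a 1×1 block at λ = 6: exp(t · [6]) = [e^(6t)].
  For a 2×2 Jordan block J_2(6): exp(t · J_2(6)) = e^(6t)·(I + t·N), where N is the 2×2 nilpotent shift.

After assembling e^{tJ} and conjugating by P, we get:

e^{tA} =
  [-5*t*exp(6*t) + exp(6*t), -2*t*exp(6*t), t*exp(6*t)]
  [10*t*exp(6*t), 4*t*exp(6*t) + exp(6*t), -2*t*exp(6*t)]
  [-5*t*exp(6*t), -2*t*exp(6*t), t*exp(6*t) + exp(6*t)]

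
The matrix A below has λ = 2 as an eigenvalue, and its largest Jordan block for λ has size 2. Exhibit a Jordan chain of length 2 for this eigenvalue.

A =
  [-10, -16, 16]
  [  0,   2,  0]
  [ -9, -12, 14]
A Jordan chain for λ = 2 of length 2:
v_1 = (-12, 0, -9)ᵀ
v_2 = (1, 0, 0)ᵀ

Let N = A − (2)·I. We want v_2 with N^2 v_2 = 0 but N^1 v_2 ≠ 0; then v_{j-1} := N · v_j for j = 2, …, 2.

Pick v_2 = (1, 0, 0)ᵀ.
Then v_1 = N · v_2 = (-12, 0, -9)ᵀ.

Sanity check: (A − (2)·I) v_1 = (0, 0, 0)ᵀ = 0. ✓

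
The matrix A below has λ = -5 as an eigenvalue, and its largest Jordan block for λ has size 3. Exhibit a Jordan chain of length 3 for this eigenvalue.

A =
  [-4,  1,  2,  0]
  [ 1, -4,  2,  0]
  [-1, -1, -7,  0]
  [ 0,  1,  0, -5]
A Jordan chain for λ = -5 of length 3:
v_1 = (0, 0, 0, 1)ᵀ
v_2 = (1, 1, -1, 0)ᵀ
v_3 = (1, 0, 0, 0)ᵀ

Let N = A − (-5)·I. We want v_3 with N^3 v_3 = 0 but N^2 v_3 ≠ 0; then v_{j-1} := N · v_j for j = 3, …, 2.

Pick v_3 = (1, 0, 0, 0)ᵀ.
Then v_2 = N · v_3 = (1, 1, -1, 0)ᵀ.
Then v_1 = N · v_2 = (0, 0, 0, 1)ᵀ.

Sanity check: (A − (-5)·I) v_1 = (0, 0, 0, 0)ᵀ = 0. ✓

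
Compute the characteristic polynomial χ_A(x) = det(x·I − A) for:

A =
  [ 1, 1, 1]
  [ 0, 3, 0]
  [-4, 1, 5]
x^3 - 9*x^2 + 27*x - 27

Expanding det(x·I − A) (e.g. by cofactor expansion or by noting that A is similar to its Jordan form J, which has the same characteristic polynomial as A) gives
  χ_A(x) = x^3 - 9*x^2 + 27*x - 27
which factors as (x - 3)^3. The eigenvalues (with algebraic multiplicities) are λ = 3 with multiplicity 3.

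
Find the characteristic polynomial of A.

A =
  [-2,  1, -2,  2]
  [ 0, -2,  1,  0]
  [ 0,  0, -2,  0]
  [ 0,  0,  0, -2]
x^4 + 8*x^3 + 24*x^2 + 32*x + 16

Expanding det(x·I − A) (e.g. by cofactor expansion or by noting that A is similar to its Jordan form J, which has the same characteristic polynomial as A) gives
  χ_A(x) = x^4 + 8*x^3 + 24*x^2 + 32*x + 16
which factors as (x + 2)^4. The eigenvalues (with algebraic multiplicities) are λ = -2 with multiplicity 4.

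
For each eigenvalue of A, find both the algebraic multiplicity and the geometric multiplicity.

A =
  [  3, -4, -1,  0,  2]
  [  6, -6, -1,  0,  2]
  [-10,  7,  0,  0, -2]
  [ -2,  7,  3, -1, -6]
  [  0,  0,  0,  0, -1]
λ = -1: alg = 5, geom = 3

Step 1 — factor the characteristic polynomial to read off the algebraic multiplicities:
  χ_A(x) = (x + 1)^5

Step 2 — compute geometric multiplicities via the rank-nullity identity g(λ) = n − rank(A − λI):
  rank(A − (-1)·I) = 2, so dim ker(A − (-1)·I) = n − 2 = 3

Summary:
  λ = -1: algebraic multiplicity = 5, geometric multiplicity = 3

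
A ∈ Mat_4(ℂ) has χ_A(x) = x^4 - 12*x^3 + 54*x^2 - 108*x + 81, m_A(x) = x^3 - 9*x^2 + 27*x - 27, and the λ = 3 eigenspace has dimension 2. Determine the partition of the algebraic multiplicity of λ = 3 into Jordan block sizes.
Block sizes for λ = 3: [3, 1]

Step 1 — from the characteristic polynomial, algebraic multiplicity of λ = 3 is 4. From dim ker(A − (3)·I) = 2, there are exactly 2 Jordan blocks for λ = 3.
Step 2 — from the minimal polynomial, the factor (x − 3)^3 tells us the largest block for λ = 3 has size 3.
Step 3 — with total size 4, 2 blocks, and largest block 3, the block sizes (in nonincreasing order) are [3, 1].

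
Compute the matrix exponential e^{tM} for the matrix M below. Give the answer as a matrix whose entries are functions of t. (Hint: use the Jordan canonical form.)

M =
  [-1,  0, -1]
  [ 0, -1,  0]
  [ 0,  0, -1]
e^{tM} =
  [exp(-t), 0, -t*exp(-t)]
  [0, exp(-t), 0]
  [0, 0, exp(-t)]

Strategy: write M = P · J · P⁻¹ where J is a Jordan canonical form, so e^{tM} = P · e^{tJ} · P⁻¹, and e^{tJ} can be computed block-by-block.

M has Jordan form
J =
  [-1,  1,  0]
  [ 0, -1,  0]
  [ 0,  0, -1]
(up to reordering of blocks).

Per-block formulas:
  For a 2×2 Jordan block J_2(-1): exp(t · J_2(-1)) = e^(-1t)·(I + t·N), where N is the 2×2 nilpotent shift.
  For a 1×1 block at λ = -1: exp(t · [-1]) = [e^(-1t)].

After assembling e^{tJ} and conjugating by P, we get:

e^{tM} =
  [exp(-t), 0, -t*exp(-t)]
  [0, exp(-t), 0]
  [0, 0, exp(-t)]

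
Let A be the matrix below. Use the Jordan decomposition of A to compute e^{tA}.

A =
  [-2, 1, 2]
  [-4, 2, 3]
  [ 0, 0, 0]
e^{tA} =
  [1 - 2*t, t, -t^2/2 + 2*t]
  [-4*t, 2*t + 1, -t^2 + 3*t]
  [0, 0, 1]

Strategy: write A = P · J · P⁻¹ where J is a Jordan canonical form, so e^{tA} = P · e^{tJ} · P⁻¹, and e^{tJ} can be computed block-by-block.

A has Jordan form
J =
  [0, 1, 0]
  [0, 0, 1]
  [0, 0, 0]
(up to reordering of blocks).

Per-block formulas:
  For a 3×3 Jordan block J_3(0): exp(t · J_3(0)) = e^(0t)·(I + t·N + (t^2/2)·N^2), where N is the 3×3 nilpotent shift.

After assembling e^{tJ} and conjugating by P, we get:

e^{tA} =
  [1 - 2*t, t, -t^2/2 + 2*t]
  [-4*t, 2*t + 1, -t^2 + 3*t]
  [0, 0, 1]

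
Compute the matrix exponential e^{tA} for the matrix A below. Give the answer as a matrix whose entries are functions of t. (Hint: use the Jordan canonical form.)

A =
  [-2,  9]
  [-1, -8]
e^{tA} =
  [3*t*exp(-5*t) + exp(-5*t), 9*t*exp(-5*t)]
  [-t*exp(-5*t), -3*t*exp(-5*t) + exp(-5*t)]

Strategy: write A = P · J · P⁻¹ where J is a Jordan canonical form, so e^{tA} = P · e^{tJ} · P⁻¹, and e^{tJ} can be computed block-by-block.

A has Jordan form
J =
  [-5,  1]
  [ 0, -5]
(up to reordering of blocks).

Per-block formulas:
  For a 2×2 Jordan block J_2(-5): exp(t · J_2(-5)) = e^(-5t)·(I + t·N), where N is the 2×2 nilpotent shift.

After assembling e^{tJ} and conjugating by P, we get:

e^{tA} =
  [3*t*exp(-5*t) + exp(-5*t), 9*t*exp(-5*t)]
  [-t*exp(-5*t), -3*t*exp(-5*t) + exp(-5*t)]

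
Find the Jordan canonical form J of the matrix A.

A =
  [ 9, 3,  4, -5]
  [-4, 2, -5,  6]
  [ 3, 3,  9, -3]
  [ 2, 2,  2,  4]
J_3(6) ⊕ J_1(6)

The characteristic polynomial is
  det(x·I − A) = x^4 - 24*x^3 + 216*x^2 - 864*x + 1296 = (x - 6)^4

Eigenvalues and multiplicities (the geometric multiplicity of λ is n − rank(A − λI), which equals the number of Jordan blocks for λ):
  λ = 6: algebraic multiplicity = 4, geometric multiplicity = 2

Determining the block sizes for each eigenvalue:
  λ = 6: with am = 4 and gm = 2, the partition is not yet determined (e.g. several partitions of 4 into 2 parts exist). Let N = A − (6)·I. Computing rank(N^1) = 2, rank(N^2) = 1, rank(N^3) = 0; the number of blocks of size ≥ j is rank(N^{j−1}) − rank(N^j), giving [2, 1, 1]. So we have 1 block(s) of size 3, 1 block(s) of size 1 → block sizes [3, 1]

Assembling the blocks gives a Jordan form
J =
  [6, 1, 0, 0]
  [0, 6, 1, 0]
  [0, 0, 6, 0]
  [0, 0, 0, 6]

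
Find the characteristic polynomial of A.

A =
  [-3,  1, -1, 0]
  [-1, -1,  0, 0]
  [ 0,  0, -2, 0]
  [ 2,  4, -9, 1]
x^4 + 5*x^3 + 6*x^2 - 4*x - 8

Expanding det(x·I − A) (e.g. by cofactor expansion or by noting that A is similar to its Jordan form J, which has the same characteristic polynomial as A) gives
  χ_A(x) = x^4 + 5*x^3 + 6*x^2 - 4*x - 8
which factors as (x - 1)*(x + 2)^3. The eigenvalues (with algebraic multiplicities) are λ = -2 with multiplicity 3, λ = 1 with multiplicity 1.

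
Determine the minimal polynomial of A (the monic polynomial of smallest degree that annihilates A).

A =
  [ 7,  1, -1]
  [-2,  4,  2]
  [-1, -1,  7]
x^2 - 12*x + 36

The characteristic polynomial is χ_A(x) = (x - 6)^3, so the eigenvalues are known. The minimal polynomial is
  m_A(x) = Π_λ (x − λ)^{k_λ}
where k_λ is the size of the *largest* Jordan block for λ (equivalently, the smallest k with (A − λI)^k v = 0 for every generalised eigenvector v of λ).

  λ = 6: largest Jordan block has size 2, contributing (x − 6)^2

So m_A(x) = (x - 6)^2 = x^2 - 12*x + 36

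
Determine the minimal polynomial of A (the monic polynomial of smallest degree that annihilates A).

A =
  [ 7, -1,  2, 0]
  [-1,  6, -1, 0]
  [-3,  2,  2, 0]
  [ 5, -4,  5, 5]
x^3 - 15*x^2 + 75*x - 125

The characteristic polynomial is χ_A(x) = (x - 5)^4, so the eigenvalues are known. The minimal polynomial is
  m_A(x) = Π_λ (x − λ)^{k_λ}
where k_λ is the size of the *largest* Jordan block for λ (equivalently, the smallest k with (A − λI)^k v = 0 for every generalised eigenvector v of λ).

  λ = 5: largest Jordan block has size 3, contributing (x − 5)^3

So m_A(x) = (x - 5)^3 = x^3 - 15*x^2 + 75*x - 125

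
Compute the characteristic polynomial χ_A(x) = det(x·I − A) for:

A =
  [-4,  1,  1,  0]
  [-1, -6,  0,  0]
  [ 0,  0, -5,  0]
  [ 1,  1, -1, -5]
x^4 + 20*x^3 + 150*x^2 + 500*x + 625

Expanding det(x·I − A) (e.g. by cofactor expansion or by noting that A is similar to its Jordan form J, which has the same characteristic polynomial as A) gives
  χ_A(x) = x^4 + 20*x^3 + 150*x^2 + 500*x + 625
which factors as (x + 5)^4. The eigenvalues (with algebraic multiplicities) are λ = -5 with multiplicity 4.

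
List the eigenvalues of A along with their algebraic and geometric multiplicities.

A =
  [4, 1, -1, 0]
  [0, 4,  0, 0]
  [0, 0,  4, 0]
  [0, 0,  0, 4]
λ = 4: alg = 4, geom = 3

Step 1 — factor the characteristic polynomial to read off the algebraic multiplicities:
  χ_A(x) = (x - 4)^4

Step 2 — compute geometric multiplicities via the rank-nullity identity g(λ) = n − rank(A − λI):
  rank(A − (4)·I) = 1, so dim ker(A − (4)·I) = n − 1 = 3

Summary:
  λ = 4: algebraic multiplicity = 4, geometric multiplicity = 3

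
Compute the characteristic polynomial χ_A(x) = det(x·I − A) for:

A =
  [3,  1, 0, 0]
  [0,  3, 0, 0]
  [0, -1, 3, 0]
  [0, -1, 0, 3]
x^4 - 12*x^3 + 54*x^2 - 108*x + 81

Expanding det(x·I − A) (e.g. by cofactor expansion or by noting that A is similar to its Jordan form J, which has the same characteristic polynomial as A) gives
  χ_A(x) = x^4 - 12*x^3 + 54*x^2 - 108*x + 81
which factors as (x - 3)^4. The eigenvalues (with algebraic multiplicities) are λ = 3 with multiplicity 4.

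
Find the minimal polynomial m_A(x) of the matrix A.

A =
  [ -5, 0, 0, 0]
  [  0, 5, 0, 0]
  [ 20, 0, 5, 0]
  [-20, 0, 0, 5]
x^2 - 25

The characteristic polynomial is χ_A(x) = (x - 5)^3*(x + 5), so the eigenvalues are known. The minimal polynomial is
  m_A(x) = Π_λ (x − λ)^{k_λ}
where k_λ is the size of the *largest* Jordan block for λ (equivalently, the smallest k with (A − λI)^k v = 0 for every generalised eigenvector v of λ).

  λ = -5: largest Jordan block has size 1, contributing (x + 5)
  λ = 5: largest Jordan block has size 1, contributing (x − 5)

So m_A(x) = (x - 5)*(x + 5) = x^2 - 25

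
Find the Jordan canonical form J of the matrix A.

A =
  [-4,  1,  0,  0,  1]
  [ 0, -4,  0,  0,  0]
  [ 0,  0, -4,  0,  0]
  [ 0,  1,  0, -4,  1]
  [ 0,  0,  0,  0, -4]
J_2(-4) ⊕ J_1(-4) ⊕ J_1(-4) ⊕ J_1(-4)

The characteristic polynomial is
  det(x·I − A) = x^5 + 20*x^4 + 160*x^3 + 640*x^2 + 1280*x + 1024 = (x + 4)^5

Eigenvalues and multiplicities (the geometric multiplicity of λ is n − rank(A − λI), which equals the number of Jordan blocks for λ):
  λ = -4: algebraic multiplicity = 5, geometric multiplicity = 4

Determining the block sizes for each eigenvalue:
  λ = -4: 4 blocks summing to 5 forces exactly one block of size 2 and the rest size 1 → block sizes [2, 1, 1, 1]

Assembling the blocks gives a Jordan form
J =
  [-4,  1,  0,  0,  0]
  [ 0, -4,  0,  0,  0]
  [ 0,  0, -4,  0,  0]
  [ 0,  0,  0, -4,  0]
  [ 0,  0,  0,  0, -4]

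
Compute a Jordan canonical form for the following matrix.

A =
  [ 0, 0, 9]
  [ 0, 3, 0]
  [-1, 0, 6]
J_2(3) ⊕ J_1(3)

The characteristic polynomial is
  det(x·I − A) = x^3 - 9*x^2 + 27*x - 27 = (x - 3)^3

Eigenvalues and multiplicities (the geometric multiplicity of λ is n − rank(A − λI), which equals the number of Jordan blocks for λ):
  λ = 3: algebraic multiplicity = 3, geometric multiplicity = 2

Determining the block sizes for each eigenvalue:
  λ = 3: 2 blocks summing to 3 forces exactly one block of size 2 and the rest size 1 → block sizes [2, 1]

Assembling the blocks gives a Jordan form
J =
  [3, 1, 0]
  [0, 3, 0]
  [0, 0, 3]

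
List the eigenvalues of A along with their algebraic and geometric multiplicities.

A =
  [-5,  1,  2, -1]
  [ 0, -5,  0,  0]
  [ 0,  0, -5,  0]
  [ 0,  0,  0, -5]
λ = -5: alg = 4, geom = 3

Step 1 — factor the characteristic polynomial to read off the algebraic multiplicities:
  χ_A(x) = (x + 5)^4

Step 2 — compute geometric multiplicities via the rank-nullity identity g(λ) = n − rank(A − λI):
  rank(A − (-5)·I) = 1, so dim ker(A − (-5)·I) = n − 1 = 3

Summary:
  λ = -5: algebraic multiplicity = 4, geometric multiplicity = 3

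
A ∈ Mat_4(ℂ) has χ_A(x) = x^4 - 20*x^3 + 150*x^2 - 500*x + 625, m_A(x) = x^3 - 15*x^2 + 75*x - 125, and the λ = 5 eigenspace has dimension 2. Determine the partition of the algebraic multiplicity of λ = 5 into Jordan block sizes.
Block sizes for λ = 5: [3, 1]

Step 1 — from the characteristic polynomial, algebraic multiplicity of λ = 5 is 4. From dim ker(A − (5)·I) = 2, there are exactly 2 Jordan blocks for λ = 5.
Step 2 — from the minimal polynomial, the factor (x − 5)^3 tells us the largest block for λ = 5 has size 3.
Step 3 — with total size 4, 2 blocks, and largest block 3, the block sizes (in nonincreasing order) are [3, 1].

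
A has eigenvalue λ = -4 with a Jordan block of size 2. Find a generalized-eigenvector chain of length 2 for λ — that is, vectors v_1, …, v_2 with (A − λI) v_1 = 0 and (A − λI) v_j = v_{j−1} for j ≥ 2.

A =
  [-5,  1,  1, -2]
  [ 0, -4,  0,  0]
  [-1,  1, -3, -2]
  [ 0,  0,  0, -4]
A Jordan chain for λ = -4 of length 2:
v_1 = (-1, 0, -1, 0)ᵀ
v_2 = (1, 0, 0, 0)ᵀ

Let N = A − (-4)·I. We want v_2 with N^2 v_2 = 0 but N^1 v_2 ≠ 0; then v_{j-1} := N · v_j for j = 2, …, 2.

Pick v_2 = (1, 0, 0, 0)ᵀ.
Then v_1 = N · v_2 = (-1, 0, -1, 0)ᵀ.

Sanity check: (A − (-4)·I) v_1 = (0, 0, 0, 0)ᵀ = 0. ✓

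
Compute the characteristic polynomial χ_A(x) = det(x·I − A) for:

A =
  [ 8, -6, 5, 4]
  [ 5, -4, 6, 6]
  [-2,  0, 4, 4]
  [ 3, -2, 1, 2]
x^4 - 10*x^3 + 36*x^2 - 56*x + 32

Expanding det(x·I − A) (e.g. by cofactor expansion or by noting that A is similar to its Jordan form J, which has the same characteristic polynomial as A) gives
  χ_A(x) = x^4 - 10*x^3 + 36*x^2 - 56*x + 32
which factors as (x - 4)*(x - 2)^3. The eigenvalues (with algebraic multiplicities) are λ = 2 with multiplicity 3, λ = 4 with multiplicity 1.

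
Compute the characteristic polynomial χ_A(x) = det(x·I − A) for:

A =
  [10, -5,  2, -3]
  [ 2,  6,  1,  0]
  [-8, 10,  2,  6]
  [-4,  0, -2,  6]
x^4 - 24*x^3 + 216*x^2 - 864*x + 1296

Expanding det(x·I − A) (e.g. by cofactor expansion or by noting that A is similar to its Jordan form J, which has the same characteristic polynomial as A) gives
  χ_A(x) = x^4 - 24*x^3 + 216*x^2 - 864*x + 1296
which factors as (x - 6)^4. The eigenvalues (with algebraic multiplicities) are λ = 6 with multiplicity 4.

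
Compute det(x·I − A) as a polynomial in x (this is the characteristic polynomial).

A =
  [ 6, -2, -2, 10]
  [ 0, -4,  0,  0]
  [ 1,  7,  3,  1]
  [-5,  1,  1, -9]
x^4 + 4*x^3 - 12*x^2 - 32*x + 64

Expanding det(x·I − A) (e.g. by cofactor expansion or by noting that A is similar to its Jordan form J, which has the same characteristic polynomial as A) gives
  χ_A(x) = x^4 + 4*x^3 - 12*x^2 - 32*x + 64
which factors as (x - 2)^2*(x + 4)^2. The eigenvalues (with algebraic multiplicities) are λ = -4 with multiplicity 2, λ = 2 with multiplicity 2.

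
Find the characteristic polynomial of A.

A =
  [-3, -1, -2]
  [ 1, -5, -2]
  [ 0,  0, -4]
x^3 + 12*x^2 + 48*x + 64

Expanding det(x·I − A) (e.g. by cofactor expansion or by noting that A is similar to its Jordan form J, which has the same characteristic polynomial as A) gives
  χ_A(x) = x^3 + 12*x^2 + 48*x + 64
which factors as (x + 4)^3. The eigenvalues (with algebraic multiplicities) are λ = -4 with multiplicity 3.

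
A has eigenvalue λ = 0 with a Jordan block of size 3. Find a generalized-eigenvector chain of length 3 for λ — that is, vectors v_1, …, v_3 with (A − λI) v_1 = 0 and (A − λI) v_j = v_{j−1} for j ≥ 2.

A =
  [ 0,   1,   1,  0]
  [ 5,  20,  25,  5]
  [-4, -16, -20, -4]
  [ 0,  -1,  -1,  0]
A Jordan chain for λ = 0 of length 3:
v_1 = (1, 0, 0, -1)ᵀ
v_2 = (0, 5, -4, 0)ᵀ
v_3 = (1, 0, 0, 0)ᵀ

Let N = A − (0)·I. We want v_3 with N^3 v_3 = 0 but N^2 v_3 ≠ 0; then v_{j-1} := N · v_j for j = 3, …, 2.

Pick v_3 = (1, 0, 0, 0)ᵀ.
Then v_2 = N · v_3 = (0, 5, -4, 0)ᵀ.
Then v_1 = N · v_2 = (1, 0, 0, -1)ᵀ.

Sanity check: (A − (0)·I) v_1 = (0, 0, 0, 0)ᵀ = 0. ✓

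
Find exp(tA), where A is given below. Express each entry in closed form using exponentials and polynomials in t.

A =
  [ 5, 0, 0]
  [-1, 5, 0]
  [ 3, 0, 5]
e^{tA} =
  [exp(5*t), 0, 0]
  [-t*exp(5*t), exp(5*t), 0]
  [3*t*exp(5*t), 0, exp(5*t)]

Strategy: write A = P · J · P⁻¹ where J is a Jordan canonical form, so e^{tA} = P · e^{tJ} · P⁻¹, and e^{tJ} can be computed block-by-block.

A has Jordan form
J =
  [5, 1, 0]
  [0, 5, 0]
  [0, 0, 5]
(up to reordering of blocks).

Per-block formulas:
  For a 2×2 Jordan block J_2(5): exp(t · J_2(5)) = e^(5t)·(I + t·N), where N is the 2×2 nilpotent shift.
  For a 1×1 block at λ = 5: exp(t · [5]) = [e^(5t)].

After assembling e^{tJ} and conjugating by P, we get:

e^{tA} =
  [exp(5*t), 0, 0]
  [-t*exp(5*t), exp(5*t), 0]
  [3*t*exp(5*t), 0, exp(5*t)]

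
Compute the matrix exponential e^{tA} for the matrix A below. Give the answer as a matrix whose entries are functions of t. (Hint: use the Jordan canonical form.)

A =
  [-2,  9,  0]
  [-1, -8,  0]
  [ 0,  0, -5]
e^{tA} =
  [3*t*exp(-5*t) + exp(-5*t), 9*t*exp(-5*t), 0]
  [-t*exp(-5*t), -3*t*exp(-5*t) + exp(-5*t), 0]
  [0, 0, exp(-5*t)]

Strategy: write A = P · J · P⁻¹ where J is a Jordan canonical form, so e^{tA} = P · e^{tJ} · P⁻¹, and e^{tJ} can be computed block-by-block.

A has Jordan form
J =
  [-5,  1,  0]
  [ 0, -5,  0]
  [ 0,  0, -5]
(up to reordering of blocks).

Per-block formulas:
  For a 2×2 Jordan block J_2(-5): exp(t · J_2(-5)) = e^(-5t)·(I + t·N), where N is the 2×2 nilpotent shift.
  For a 1×1 block at λ = -5: exp(t · [-5]) = [e^(-5t)].

After assembling e^{tJ} and conjugating by P, we get:

e^{tA} =
  [3*t*exp(-5*t) + exp(-5*t), 9*t*exp(-5*t), 0]
  [-t*exp(-5*t), -3*t*exp(-5*t) + exp(-5*t), 0]
  [0, 0, exp(-5*t)]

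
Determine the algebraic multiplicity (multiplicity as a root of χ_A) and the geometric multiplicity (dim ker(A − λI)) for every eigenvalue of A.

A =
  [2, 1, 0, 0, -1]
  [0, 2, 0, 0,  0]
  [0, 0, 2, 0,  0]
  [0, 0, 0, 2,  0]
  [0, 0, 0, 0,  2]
λ = 2: alg = 5, geom = 4

Step 1 — factor the characteristic polynomial to read off the algebraic multiplicities:
  χ_A(x) = (x - 2)^5

Step 2 — compute geometric multiplicities via the rank-nullity identity g(λ) = n − rank(A − λI):
  rank(A − (2)·I) = 1, so dim ker(A − (2)·I) = n − 1 = 4

Summary:
  λ = 2: algebraic multiplicity = 5, geometric multiplicity = 4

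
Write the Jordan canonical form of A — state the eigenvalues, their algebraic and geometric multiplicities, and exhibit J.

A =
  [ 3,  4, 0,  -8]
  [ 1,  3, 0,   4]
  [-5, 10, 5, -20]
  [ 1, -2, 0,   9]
J_2(5) ⊕ J_1(5) ⊕ J_1(5)

The characteristic polynomial is
  det(x·I − A) = x^4 - 20*x^3 + 150*x^2 - 500*x + 625 = (x - 5)^4

Eigenvalues and multiplicities (the geometric multiplicity of λ is n − rank(A − λI), which equals the number of Jordan blocks for λ):
  λ = 5: algebraic multiplicity = 4, geometric multiplicity = 3

Determining the block sizes for each eigenvalue:
  λ = 5: 3 blocks summing to 4 forces exactly one block of size 2 and the rest size 1 → block sizes [2, 1, 1]

Assembling the blocks gives a Jordan form
J =
  [5, 1, 0, 0]
  [0, 5, 0, 0]
  [0, 0, 5, 0]
  [0, 0, 0, 5]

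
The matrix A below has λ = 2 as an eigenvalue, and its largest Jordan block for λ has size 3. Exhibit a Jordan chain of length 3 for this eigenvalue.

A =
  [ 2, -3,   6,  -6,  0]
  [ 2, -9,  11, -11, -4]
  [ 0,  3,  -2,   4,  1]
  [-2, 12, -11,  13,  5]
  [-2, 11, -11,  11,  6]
A Jordan chain for λ = 2 of length 3:
v_1 = (6, 8, -4, -8, -8)ᵀ
v_2 = (0, 2, 0, -2, -2)ᵀ
v_3 = (1, 0, 0, 0, 0)ᵀ

Let N = A − (2)·I. We want v_3 with N^3 v_3 = 0 but N^2 v_3 ≠ 0; then v_{j-1} := N · v_j for j = 3, …, 2.

Pick v_3 = (1, 0, 0, 0, 0)ᵀ.
Then v_2 = N · v_3 = (0, 2, 0, -2, -2)ᵀ.
Then v_1 = N · v_2 = (6, 8, -4, -8, -8)ᵀ.

Sanity check: (A − (2)·I) v_1 = (0, 0, 0, 0, 0)ᵀ = 0. ✓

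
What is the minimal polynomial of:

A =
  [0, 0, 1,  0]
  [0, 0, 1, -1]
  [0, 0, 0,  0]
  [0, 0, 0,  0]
x^2

The characteristic polynomial is χ_A(x) = x^4, so the eigenvalues are known. The minimal polynomial is
  m_A(x) = Π_λ (x − λ)^{k_λ}
where k_λ is the size of the *largest* Jordan block for λ (equivalently, the smallest k with (A − λI)^k v = 0 for every generalised eigenvector v of λ).

  λ = 0: largest Jordan block has size 2, contributing (x − 0)^2

So m_A(x) = x^2 = x^2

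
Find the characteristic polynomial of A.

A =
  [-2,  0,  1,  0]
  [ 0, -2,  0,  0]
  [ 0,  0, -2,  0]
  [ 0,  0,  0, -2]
x^4 + 8*x^3 + 24*x^2 + 32*x + 16

Expanding det(x·I − A) (e.g. by cofactor expansion or by noting that A is similar to its Jordan form J, which has the same characteristic polynomial as A) gives
  χ_A(x) = x^4 + 8*x^3 + 24*x^2 + 32*x + 16
which factors as (x + 2)^4. The eigenvalues (with algebraic multiplicities) are λ = -2 with multiplicity 4.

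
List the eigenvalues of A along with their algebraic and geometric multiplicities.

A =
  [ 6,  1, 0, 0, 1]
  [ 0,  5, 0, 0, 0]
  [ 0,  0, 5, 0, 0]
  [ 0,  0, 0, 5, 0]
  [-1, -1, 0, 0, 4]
λ = 5: alg = 5, geom = 4

Step 1 — factor the characteristic polynomial to read off the algebraic multiplicities:
  χ_A(x) = (x - 5)^5

Step 2 — compute geometric multiplicities via the rank-nullity identity g(λ) = n − rank(A − λI):
  rank(A − (5)·I) = 1, so dim ker(A − (5)·I) = n − 1 = 4

Summary:
  λ = 5: algebraic multiplicity = 5, geometric multiplicity = 4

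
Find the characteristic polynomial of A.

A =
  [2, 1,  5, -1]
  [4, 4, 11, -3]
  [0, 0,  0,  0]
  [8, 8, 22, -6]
x^4

Expanding det(x·I − A) (e.g. by cofactor expansion or by noting that A is similar to its Jordan form J, which has the same characteristic polynomial as A) gives
  χ_A(x) = x^4
which factors as x^4. The eigenvalues (with algebraic multiplicities) are λ = 0 with multiplicity 4.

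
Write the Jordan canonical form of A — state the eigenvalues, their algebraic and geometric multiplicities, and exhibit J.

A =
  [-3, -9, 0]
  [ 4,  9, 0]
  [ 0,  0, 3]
J_2(3) ⊕ J_1(3)

The characteristic polynomial is
  det(x·I − A) = x^3 - 9*x^2 + 27*x - 27 = (x - 3)^3

Eigenvalues and multiplicities (the geometric multiplicity of λ is n − rank(A − λI), which equals the number of Jordan blocks for λ):
  λ = 3: algebraic multiplicity = 3, geometric multiplicity = 2

Determining the block sizes for each eigenvalue:
  λ = 3: 2 blocks summing to 3 forces exactly one block of size 2 and the rest size 1 → block sizes [2, 1]

Assembling the blocks gives a Jordan form
J =
  [3, 1, 0]
  [0, 3, 0]
  [0, 0, 3]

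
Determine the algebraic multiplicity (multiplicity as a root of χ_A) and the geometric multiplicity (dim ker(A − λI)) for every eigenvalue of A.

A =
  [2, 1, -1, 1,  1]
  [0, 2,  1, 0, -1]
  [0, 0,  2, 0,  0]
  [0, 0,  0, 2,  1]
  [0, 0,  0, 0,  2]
λ = 2: alg = 5, geom = 2

Step 1 — factor the characteristic polynomial to read off the algebraic multiplicities:
  χ_A(x) = (x - 2)^5

Step 2 — compute geometric multiplicities via the rank-nullity identity g(λ) = n − rank(A − λI):
  rank(A − (2)·I) = 3, so dim ker(A − (2)·I) = n − 3 = 2

Summary:
  λ = 2: algebraic multiplicity = 5, geometric multiplicity = 2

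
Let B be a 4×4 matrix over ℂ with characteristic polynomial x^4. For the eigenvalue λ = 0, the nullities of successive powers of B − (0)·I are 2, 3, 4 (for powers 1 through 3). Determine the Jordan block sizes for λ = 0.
Block sizes for λ = 0: [3, 1]

From the dimensions of kernels of powers, the number of Jordan blocks of size at least j is d_j − d_{j−1} where d_j = dim ker(N^j) (with d_0 = 0). Computing the differences gives [2, 1, 1].
The number of blocks of size exactly k is (#blocks of size ≥ k) − (#blocks of size ≥ k + 1), so the partition is: 1 block(s) of size 1, 1 block(s) of size 3.
In nonincreasing order the block sizes are [3, 1].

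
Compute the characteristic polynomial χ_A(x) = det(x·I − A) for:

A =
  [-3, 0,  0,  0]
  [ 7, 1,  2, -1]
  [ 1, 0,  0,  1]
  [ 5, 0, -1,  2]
x^4 - 6*x^2 + 8*x - 3

Expanding det(x·I − A) (e.g. by cofactor expansion or by noting that A is similar to its Jordan form J, which has the same characteristic polynomial as A) gives
  χ_A(x) = x^4 - 6*x^2 + 8*x - 3
which factors as (x - 1)^3*(x + 3). The eigenvalues (with algebraic multiplicities) are λ = -3 with multiplicity 1, λ = 1 with multiplicity 3.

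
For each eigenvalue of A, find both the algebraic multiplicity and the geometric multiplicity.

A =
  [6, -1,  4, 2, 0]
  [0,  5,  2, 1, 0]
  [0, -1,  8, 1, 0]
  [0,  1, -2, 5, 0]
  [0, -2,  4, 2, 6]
λ = 6: alg = 5, geom = 3

Step 1 — factor the characteristic polynomial to read off the algebraic multiplicities:
  χ_A(x) = (x - 6)^5

Step 2 — compute geometric multiplicities via the rank-nullity identity g(λ) = n − rank(A − λI):
  rank(A − (6)·I) = 2, so dim ker(A − (6)·I) = n − 2 = 3

Summary:
  λ = 6: algebraic multiplicity = 5, geometric multiplicity = 3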